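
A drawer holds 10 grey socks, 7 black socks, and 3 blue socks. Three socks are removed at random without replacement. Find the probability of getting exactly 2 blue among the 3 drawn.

One ordering (blue drawn first) has probability 3/20 × 2/19 × 17/18 = 102/6840 = 17/1140.
There are C(3,2) = 3 such orderings, each equally likely, so P = 3 × 17/1140 = 17/380.

17/380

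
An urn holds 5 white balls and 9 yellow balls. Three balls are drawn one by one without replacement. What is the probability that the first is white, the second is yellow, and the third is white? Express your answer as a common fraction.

Multiply the probability of each draw given the previous ones:
P = 5/14 × 9/13 × 4/12 = 180/2184 = 15/182.

15/182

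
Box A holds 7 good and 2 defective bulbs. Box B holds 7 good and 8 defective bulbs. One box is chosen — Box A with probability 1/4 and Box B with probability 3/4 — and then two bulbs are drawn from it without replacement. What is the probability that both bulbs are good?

71/240

From Box A: P(both good) = (7/9)(6/8) = 7/12.
From Box B: P(both good) = (7/15)(6/14) = 1/5.
Total probability = (1/4)(7/12) + (3/4)(1/5) = 71/240.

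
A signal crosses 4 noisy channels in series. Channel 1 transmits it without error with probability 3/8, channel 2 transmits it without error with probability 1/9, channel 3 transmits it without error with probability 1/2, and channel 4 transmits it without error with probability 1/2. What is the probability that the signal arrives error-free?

1/96

Multiplying along the chain,
P = 3/8 × 1/9 × 1/2 × 1/2 = 3/288 = 1/96.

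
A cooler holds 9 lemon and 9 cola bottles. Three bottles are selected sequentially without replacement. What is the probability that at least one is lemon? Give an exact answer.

61/68

P(no lemon) = 9/18 × 8/17 × 7/16 = 504/4896 = 7/68.
P(at least one) = 1 − 7/68 = 61/68.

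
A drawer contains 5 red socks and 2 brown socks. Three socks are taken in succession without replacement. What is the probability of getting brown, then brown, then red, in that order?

Chain rule:
P = 2/7 × 1/6 × 5/5 = 10/210 = 1/21.

1/21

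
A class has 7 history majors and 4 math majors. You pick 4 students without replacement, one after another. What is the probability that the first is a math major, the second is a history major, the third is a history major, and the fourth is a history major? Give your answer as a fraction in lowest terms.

Multiply the probability of each draw given the previous ones:
P = 4/11 × 7/10 × 6/9 × 5/8 = 840/7920 = 7/66.

7/66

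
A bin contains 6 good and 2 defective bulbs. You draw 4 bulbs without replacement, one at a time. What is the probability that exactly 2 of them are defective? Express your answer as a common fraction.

3/14

One ordering (defective drawn first) has probability 2/8 × 1/7 × 6/6 × 5/5 = 60/1680 = 1/28.
There are C(4,2) = 6 such orderings, each equally likely, so P = 6 × 1/28 = 3/14.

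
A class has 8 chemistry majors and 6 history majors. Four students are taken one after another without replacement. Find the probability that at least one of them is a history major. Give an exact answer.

P(no history majors) = 8/14 × 7/13 × 6/12 × 5/11 = 1680/24024 = 10/143.
P(at least one) = 1 − 10/143 = 133/143.

133/143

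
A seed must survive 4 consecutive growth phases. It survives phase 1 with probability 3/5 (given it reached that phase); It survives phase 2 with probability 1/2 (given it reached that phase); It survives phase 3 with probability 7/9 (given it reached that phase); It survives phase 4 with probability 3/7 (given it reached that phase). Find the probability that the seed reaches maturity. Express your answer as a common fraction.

Each stage is reached only if all earlier stages succeed, so
P = 3/5 × 1/2 × 7/9 × 3/7 = 63/630 = 1/10.

1/10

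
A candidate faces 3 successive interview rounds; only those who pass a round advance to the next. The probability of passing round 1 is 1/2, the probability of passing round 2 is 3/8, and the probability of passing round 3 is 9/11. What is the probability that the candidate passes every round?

27/176

The events are sequential, so multiply the conditional probabilities:
P = 1/2 × 3/8 × 9/11 = 27/176.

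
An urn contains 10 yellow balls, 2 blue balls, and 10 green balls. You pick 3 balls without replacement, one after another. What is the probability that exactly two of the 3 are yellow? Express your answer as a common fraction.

One ordering (yellow drawn first) has probability 10/22 × 9/21 × 12/20 = 1080/9240 = 9/77.
There are C(3,2) = 3 such orderings, each equally likely, so P = 3 × 9/77 = 27/77.

27/77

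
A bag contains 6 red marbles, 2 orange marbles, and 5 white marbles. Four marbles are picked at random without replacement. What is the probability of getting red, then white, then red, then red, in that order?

5/143

Each draw changes the counts, so multiply the conditional probabilities along the sequence:
P = 6/13 × 5/12 × 5/11 × 4/10 = 600/17160 = 5/143.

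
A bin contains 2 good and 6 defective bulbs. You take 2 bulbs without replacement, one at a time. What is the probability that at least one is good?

13/28

P(no good) = 6/8 × 5/7 = 30/56 = 15/28.
P(at least one) = 1 − 15/28 = 13/28.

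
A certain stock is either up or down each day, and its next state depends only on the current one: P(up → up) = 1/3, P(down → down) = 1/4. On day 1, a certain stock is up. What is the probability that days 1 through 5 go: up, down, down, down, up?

Day 1 is given. For each transition, use the conditional probability from the current state:
P(down | up) = 2/3; P(down | down) = 1/4; P(down | down) = 1/4; P(up | down) = 3/4.
P = 2/3 × 1/4 × 1/4 × 3/4 = 6/192 = 1/32.

1/32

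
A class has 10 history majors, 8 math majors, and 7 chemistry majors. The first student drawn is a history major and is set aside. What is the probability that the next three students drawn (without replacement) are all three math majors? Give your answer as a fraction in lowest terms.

7/253

After the first draw, 8 of the remaining 24 students are math majors.
P = 8/24 × 7/23 × 6/22 = 336/12144 = 7/253.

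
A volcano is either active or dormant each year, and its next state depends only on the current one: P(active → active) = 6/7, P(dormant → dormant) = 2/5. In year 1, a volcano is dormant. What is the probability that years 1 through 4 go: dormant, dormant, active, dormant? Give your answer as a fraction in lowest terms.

6/175

Year 1 is given. For each transition, use the conditional probability from the current state:
P(dormant | dormant) = 2/5; P(active | dormant) = 3/5; P(dormant | active) = 1/7.
P = 2/5 × 3/5 × 1/7 = 6/175.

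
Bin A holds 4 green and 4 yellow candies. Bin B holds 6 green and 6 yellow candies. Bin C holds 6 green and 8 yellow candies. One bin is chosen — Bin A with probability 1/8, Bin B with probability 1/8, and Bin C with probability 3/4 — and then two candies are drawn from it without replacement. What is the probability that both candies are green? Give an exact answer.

179/1001

From Bin A: P(both green) = (4/8)(3/7) = 3/14.
From Bin B: P(both green) = (6/12)(5/11) = 5/22.
From Bin C: P(both green) = (6/14)(5/13) = 15/91.
Total probability = (1/8)(3/14) + (1/8)(5/22) + (3/4)(15/91) = 179/1001.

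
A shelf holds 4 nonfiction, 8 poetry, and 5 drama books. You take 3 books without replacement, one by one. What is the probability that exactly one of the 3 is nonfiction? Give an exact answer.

One ordering (nonfiction drawn first) has probability 4/17 × 13/16 × 12/15 = 624/4080 = 13/85.
There are C(3,1) = 3 such orderings, each equally likely, so P = 3 × 13/85 = 39/85.

39/85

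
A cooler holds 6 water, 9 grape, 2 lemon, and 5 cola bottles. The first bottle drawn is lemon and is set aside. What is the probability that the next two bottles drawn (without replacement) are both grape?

6/35

With the first bottle removed, 9 grape remain out of 21.
P = 9/21 × 8/20 = 72/420 = 6/35.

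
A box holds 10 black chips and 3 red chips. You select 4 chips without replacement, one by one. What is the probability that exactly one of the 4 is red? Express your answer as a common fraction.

One ordering (red drawn first) has probability 3/13 × 10/12 × 9/11 × 8/10 = 2160/17160 = 18/143.
There are C(4,1) = 4 such orderings, each equally likely, so P = 4 × 18/143 = 72/143.

72/143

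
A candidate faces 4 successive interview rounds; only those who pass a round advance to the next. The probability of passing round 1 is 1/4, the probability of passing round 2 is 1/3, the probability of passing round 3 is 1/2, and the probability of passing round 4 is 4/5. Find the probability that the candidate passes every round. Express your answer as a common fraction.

1/30

Multiplying along the chain,
P = 1/4 × 1/3 × 1/2 × 4/5 = 4/120 = 1/30.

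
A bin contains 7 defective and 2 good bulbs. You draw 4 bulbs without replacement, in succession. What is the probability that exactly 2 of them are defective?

One ordering (defective drawn first) has probability 7/9 × 6/8 × 2/7 × 1/6 = 84/3024 = 1/36.
There are C(4,2) = 6 such orderings, each equally likely, so P = 6 × 1/36 = 1/6.

1/6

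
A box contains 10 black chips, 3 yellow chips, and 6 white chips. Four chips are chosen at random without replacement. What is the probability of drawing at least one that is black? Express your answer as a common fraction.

P(no black) = 9/19 × 8/18 × 7/17 × 6/16 = 3024/93024 = 21/646.
P(at least one) = 1 − 21/646 = 625/646.

625/646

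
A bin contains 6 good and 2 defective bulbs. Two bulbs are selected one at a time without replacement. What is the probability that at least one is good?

P(no good) = 2/8 × 1/7 = 2/56 = 1/28.
P(at least one) = 1 − 1/28 = 27/28.

27/28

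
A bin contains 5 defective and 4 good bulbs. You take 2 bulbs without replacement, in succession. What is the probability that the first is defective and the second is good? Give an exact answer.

5/18

Chain rule:
P = 5/9 × 4/8 = 20/72 = 5/18.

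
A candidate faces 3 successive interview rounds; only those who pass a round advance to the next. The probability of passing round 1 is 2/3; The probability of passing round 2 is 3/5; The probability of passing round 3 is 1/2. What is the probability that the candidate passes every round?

Multiplying along the chain,
P = 2/3 × 3/5 × 1/2 = 6/30 = 1/5.

1/5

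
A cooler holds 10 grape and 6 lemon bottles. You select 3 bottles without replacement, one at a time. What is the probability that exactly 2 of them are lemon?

15/56

One ordering (lemon drawn first) has probability 6/16 × 5/15 × 10/14 = 300/3360 = 5/56.
There are C(3,2) = 3 such orderings, each equally likely, so P = 3 × 5/56 = 15/56.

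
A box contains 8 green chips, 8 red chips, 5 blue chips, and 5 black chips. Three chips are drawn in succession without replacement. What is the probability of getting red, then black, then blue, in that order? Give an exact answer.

1/78

Each draw changes the counts, so multiply the conditional probabilities along the sequence:
P = 8/26 × 5/25 × 5/24 = 200/15600 = 1/78.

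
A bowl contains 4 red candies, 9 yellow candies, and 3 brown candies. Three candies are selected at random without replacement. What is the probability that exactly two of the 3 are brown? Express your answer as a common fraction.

39/560

One ordering (brown drawn first) has probability 3/16 × 2/15 × 13/14 = 78/3360 = 13/560.
There are C(3,2) = 3 such orderings, each equally likely, so P = 3 × 13/560 = 39/560.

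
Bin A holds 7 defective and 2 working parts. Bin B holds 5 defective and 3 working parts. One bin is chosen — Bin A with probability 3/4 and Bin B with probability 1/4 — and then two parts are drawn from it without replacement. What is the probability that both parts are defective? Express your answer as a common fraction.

From Bin A: P(both defective) = (7/9)(6/8) = 7/12.
From Bin B: P(both defective) = (5/8)(4/7) = 5/14.
Total probability = (3/4)(7/12) + (1/4)(5/14) = 59/112.

59/112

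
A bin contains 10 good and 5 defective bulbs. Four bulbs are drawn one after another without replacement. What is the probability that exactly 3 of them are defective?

One ordering (defective drawn first) has probability 5/15 × 4/14 × 3/13 × 10/12 = 600/32760 = 5/273.
There are C(4,3) = 4 such orderings, each equally likely, so P = 4 × 5/273 = 20/273.

20/273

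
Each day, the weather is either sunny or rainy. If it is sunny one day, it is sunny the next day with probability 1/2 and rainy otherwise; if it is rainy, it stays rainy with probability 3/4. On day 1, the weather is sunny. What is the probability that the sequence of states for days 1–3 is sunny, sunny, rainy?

Day 1 is given. For each transition, use the conditional probability from the current state:
P(sunny | sunny) = 1/2; P(rainy | sunny) = 1/2.
P = 1/2 × 1/2 = 1/4.

1/4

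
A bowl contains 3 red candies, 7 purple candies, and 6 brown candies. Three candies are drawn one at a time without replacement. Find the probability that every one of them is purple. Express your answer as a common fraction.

1/16

P(every draw is purple) = 7/16 × 6/15 × 5/14 = 210/3360 = 1/16.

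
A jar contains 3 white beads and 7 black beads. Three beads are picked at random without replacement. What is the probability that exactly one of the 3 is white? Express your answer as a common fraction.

One ordering (white drawn first) has probability 3/10 × 7/9 × 6/8 = 126/720 = 7/40.
There are C(3,1) = 3 such orderings, each equally likely, so P = 3 × 7/40 = 21/40.

21/40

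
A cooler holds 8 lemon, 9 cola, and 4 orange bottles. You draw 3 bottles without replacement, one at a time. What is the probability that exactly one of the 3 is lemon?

One ordering (lemon drawn first) has probability 8/21 × 13/20 × 12/19 = 1248/7980 = 104/665.
There are C(3,1) = 3 such orderings, each equally likely, so P = 3 × 104/665 = 312/665.

312/665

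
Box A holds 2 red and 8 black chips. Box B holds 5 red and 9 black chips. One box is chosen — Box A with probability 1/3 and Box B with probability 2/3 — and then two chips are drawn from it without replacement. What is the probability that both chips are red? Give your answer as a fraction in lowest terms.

991/12285

From Box A: P(both red) = (2/10)(1/9) = 1/45.
From Box B: P(both red) = (5/14)(4/13) = 10/91.
Total probability = (1/3)(1/45) + (2/3)(10/91) = 991/12285.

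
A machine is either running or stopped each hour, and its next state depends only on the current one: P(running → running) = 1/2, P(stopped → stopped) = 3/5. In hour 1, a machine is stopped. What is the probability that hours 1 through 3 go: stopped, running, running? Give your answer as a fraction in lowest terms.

1/5

Hour 1 is given. For each transition, use the conditional probability from the current state:
P(running | stopped) = 2/5; P(running | running) = 1/2.
P = 2/5 × 1/2 = 2/10 = 1/5.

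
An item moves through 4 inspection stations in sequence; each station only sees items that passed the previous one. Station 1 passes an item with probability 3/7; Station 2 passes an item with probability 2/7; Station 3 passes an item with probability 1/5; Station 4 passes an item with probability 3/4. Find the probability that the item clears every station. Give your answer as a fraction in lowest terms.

Each stage is reached only if all earlier stages succeed, so
P = 3/7 × 2/7 × 1/5 × 3/4 = 18/980 = 9/490.

9/490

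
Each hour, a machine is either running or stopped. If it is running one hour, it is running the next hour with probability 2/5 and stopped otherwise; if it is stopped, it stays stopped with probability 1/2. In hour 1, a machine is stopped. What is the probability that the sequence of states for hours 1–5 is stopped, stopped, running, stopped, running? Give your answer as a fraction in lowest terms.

Hour 1 is given. For each transition, use the conditional probability from the current state:
P(stopped | stopped) = 1/2; P(running | stopped) = 1/2; P(stopped | running) = 3/5; P(running | stopped) = 1/2.
P = 1/2 × 1/2 × 3/5 × 1/2 = 3/40.

3/40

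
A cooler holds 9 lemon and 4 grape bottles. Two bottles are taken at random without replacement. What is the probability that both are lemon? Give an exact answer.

P(every draw is lemon) = 9/13 × 8/12 = 72/156 = 6/13.

6/13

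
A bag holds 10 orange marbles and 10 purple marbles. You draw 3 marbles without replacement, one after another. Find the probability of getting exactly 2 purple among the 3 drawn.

One ordering (purple drawn first) has probability 10/20 × 9/19 × 10/18 = 900/6840 = 5/38.
There are C(3,2) = 3 such orderings, each equally likely, so P = 3 × 5/38 = 15/38.

15/38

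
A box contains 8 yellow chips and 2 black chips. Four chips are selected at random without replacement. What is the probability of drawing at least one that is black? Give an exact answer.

P(no black) = 8/10 × 7/9 × 6/8 × 5/7 = 1680/5040 = 1/3.
P(at least one) = 1 − 1/3 = 2/3.

2/3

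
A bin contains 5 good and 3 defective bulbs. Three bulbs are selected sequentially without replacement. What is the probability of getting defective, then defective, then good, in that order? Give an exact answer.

5/56

Each draw changes the counts, so multiply the conditional probabilities along the sequence:
P = 3/8 × 2/7 × 5/6 = 30/336 = 5/56.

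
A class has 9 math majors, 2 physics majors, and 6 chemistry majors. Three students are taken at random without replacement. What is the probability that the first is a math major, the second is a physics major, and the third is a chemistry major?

Each draw changes the counts, so multiply the conditional probabilities along the sequence:
P = 9/17 × 2/16 × 6/15 = 108/4080 = 9/340.

9/340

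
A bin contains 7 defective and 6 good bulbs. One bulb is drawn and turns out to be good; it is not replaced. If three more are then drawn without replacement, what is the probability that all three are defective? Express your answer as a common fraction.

With the first bulb removed, 7 defective remain out of 12.
P = 7/12 × 6/11 × 5/10 = 210/1320 = 7/44.

7/44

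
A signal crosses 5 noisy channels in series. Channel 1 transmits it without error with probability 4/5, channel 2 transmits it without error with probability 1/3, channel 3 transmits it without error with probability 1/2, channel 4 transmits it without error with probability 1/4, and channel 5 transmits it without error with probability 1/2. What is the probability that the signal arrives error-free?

1/60

Multiplying along the chain,
P = 4/5 × 1/3 × 1/2 × 1/4 × 1/2 = 4/240 = 1/60.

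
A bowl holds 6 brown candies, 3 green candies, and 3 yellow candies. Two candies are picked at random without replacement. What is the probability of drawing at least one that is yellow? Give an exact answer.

5/11

P(no yellow) = 9/12 × 8/11 = 72/132 = 6/11.
P(at least one) = 1 − 6/11 = 5/11.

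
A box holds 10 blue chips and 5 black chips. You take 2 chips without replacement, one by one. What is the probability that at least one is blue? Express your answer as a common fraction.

19/21

P(no blue) = 5/15 × 4/14 = 20/210 = 2/21.
P(at least one) = 1 − 2/21 = 19/21.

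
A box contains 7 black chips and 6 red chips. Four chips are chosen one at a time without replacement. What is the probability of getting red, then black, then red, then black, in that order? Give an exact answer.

21/286

Multiply the probability of each draw given the previous ones:
P = 6/13 × 7/12 × 5/11 × 6/10 = 1260/17160 = 21/286.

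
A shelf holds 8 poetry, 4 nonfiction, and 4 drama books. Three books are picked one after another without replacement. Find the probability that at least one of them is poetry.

P(no poetry) = 8/16 × 7/15 × 6/14 = 336/3360 = 1/10.
P(at least one) = 1 − 1/10 = 9/10.

9/10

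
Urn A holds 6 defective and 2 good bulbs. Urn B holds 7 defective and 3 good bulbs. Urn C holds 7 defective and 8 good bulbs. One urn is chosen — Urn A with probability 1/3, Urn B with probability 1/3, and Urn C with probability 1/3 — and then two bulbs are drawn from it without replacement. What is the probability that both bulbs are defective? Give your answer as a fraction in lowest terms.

101/252

From Urn A: P(both defective) = (6/8)(5/7) = 15/28.
From Urn B: P(both defective) = (7/10)(6/9) = 7/15.
From Urn C: P(both defective) = (7/15)(6/14) = 1/5.
Total probability = (1/3)(15/28) + (1/3)(7/15) + (1/3)(1/5) = 101/252.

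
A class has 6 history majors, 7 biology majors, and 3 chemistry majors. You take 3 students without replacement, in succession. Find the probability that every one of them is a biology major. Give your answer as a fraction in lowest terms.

1/16

P(every draw is a biology major) = 7/16 × 6/15 × 5/14 = 210/3360 = 1/16.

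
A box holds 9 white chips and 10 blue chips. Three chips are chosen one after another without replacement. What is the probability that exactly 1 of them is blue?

One ordering (blue drawn first) has probability 10/19 × 9/18 × 8/17 = 720/5814 = 40/323.
There are C(3,1) = 3 such orderings, each equally likely, so P = 3 × 40/323 = 120/323.

120/323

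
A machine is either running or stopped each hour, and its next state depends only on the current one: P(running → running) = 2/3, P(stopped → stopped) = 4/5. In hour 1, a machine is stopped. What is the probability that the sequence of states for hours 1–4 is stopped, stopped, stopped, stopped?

Hour 1 is given. For each transition, use the conditional probability from the current state:
P(stopped | stopped) = 4/5; P(stopped | stopped) = 4/5; P(stopped | stopped) = 4/5.
P = 4/5 × 4/5 × 4/5 = 64/125.

64/125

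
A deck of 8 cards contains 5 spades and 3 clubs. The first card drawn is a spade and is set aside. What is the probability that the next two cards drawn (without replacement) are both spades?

After the first draw, 4 of the remaining 7 cards are spades.
P = 4/7 × 3/6 = 12/42 = 2/7.

2/7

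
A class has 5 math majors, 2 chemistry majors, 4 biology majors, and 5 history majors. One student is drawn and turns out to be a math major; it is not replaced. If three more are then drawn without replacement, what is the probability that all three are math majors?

With the first student removed, 4 math majors remain out of 15.
P = 4/15 × 3/14 × 2/13 = 24/2730 = 4/455.

4/455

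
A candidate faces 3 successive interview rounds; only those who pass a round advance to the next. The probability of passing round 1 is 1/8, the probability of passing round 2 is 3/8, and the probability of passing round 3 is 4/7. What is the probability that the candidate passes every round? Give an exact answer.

3/112

The events are sequential, so multiply the conditional probabilities:
P = 1/8 × 3/8 × 4/7 = 12/448 = 3/112.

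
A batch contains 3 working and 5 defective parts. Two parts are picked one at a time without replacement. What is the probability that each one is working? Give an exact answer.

3/28

P(every draw is working) = 3/8 × 2/7 = 6/56 = 3/28.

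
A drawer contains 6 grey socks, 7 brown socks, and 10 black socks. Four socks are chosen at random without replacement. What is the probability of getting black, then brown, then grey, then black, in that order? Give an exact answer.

9/506

Chain rule:
P = 10/23 × 7/22 × 6/21 × 9/20 = 3780/212520 = 9/506.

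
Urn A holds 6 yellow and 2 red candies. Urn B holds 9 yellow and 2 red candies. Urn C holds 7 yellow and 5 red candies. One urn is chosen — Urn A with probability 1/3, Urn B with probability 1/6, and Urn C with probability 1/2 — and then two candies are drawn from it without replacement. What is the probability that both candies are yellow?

From Urn A: P(both yellow) = (6/8)(5/7) = 15/28.
From Urn B: P(both yellow) = (9/11)(8/10) = 36/55.
From Urn C: P(both yellow) = (7/12)(6/11) = 7/22.
Total probability = (1/3)(15/28) + (1/6)(36/55) + (1/2)(7/22) = 172/385.

172/385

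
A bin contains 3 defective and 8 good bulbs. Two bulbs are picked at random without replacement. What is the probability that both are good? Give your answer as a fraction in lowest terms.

P(all good) = 8/11 × 7/10 = 56/110 = 28/55.

28/55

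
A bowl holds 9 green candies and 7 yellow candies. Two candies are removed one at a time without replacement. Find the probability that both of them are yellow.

7/40

P = 7/16 × 6/15 = 42/240 = 7/40.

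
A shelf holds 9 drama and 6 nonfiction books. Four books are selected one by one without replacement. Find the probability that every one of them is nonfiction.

P = 6/15 × 5/14 × 4/13 × 3/12 = 360/32760 = 1/91.

1/91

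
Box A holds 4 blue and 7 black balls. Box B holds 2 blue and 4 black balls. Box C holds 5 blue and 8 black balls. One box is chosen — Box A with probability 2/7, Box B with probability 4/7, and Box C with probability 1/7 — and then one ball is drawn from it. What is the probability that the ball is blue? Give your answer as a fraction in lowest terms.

From Box A: P(blue) = 4/11.
From Box B: P(blue) = 2/6.
From Box C: P(blue) = 5/13.
Total probability = (2/7)(4/11) + (4/7)(2/6) + (1/7)(5/13) = 1049/3003.

1049/3003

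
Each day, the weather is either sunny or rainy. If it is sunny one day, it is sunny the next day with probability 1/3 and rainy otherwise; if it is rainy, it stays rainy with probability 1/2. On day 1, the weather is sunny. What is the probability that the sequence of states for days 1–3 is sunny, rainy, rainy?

1/3

Day 1 is given. For each transition, use the conditional probability from the current state:
P(rainy | sunny) = 2/3; P(rainy | rainy) = 1/2.
P = 2/3 × 1/2 = 2/6 = 1/3.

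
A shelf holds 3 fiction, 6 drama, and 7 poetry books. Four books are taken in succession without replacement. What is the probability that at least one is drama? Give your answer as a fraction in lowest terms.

23/26

P(no drama) = 10/16 × 9/15 × 8/14 × 7/13 = 5040/43680 = 3/26.
P(at least one) = 1 − 3/26 = 23/26.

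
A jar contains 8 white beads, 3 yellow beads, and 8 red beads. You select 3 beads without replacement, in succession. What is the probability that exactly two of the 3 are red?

One ordering (red drawn first) has probability 8/19 × 7/18 × 11/17 = 616/5814 = 308/2907.
There are C(3,2) = 3 such orderings, each equally likely, so P = 3 × 308/2907 = 308/969.

308/969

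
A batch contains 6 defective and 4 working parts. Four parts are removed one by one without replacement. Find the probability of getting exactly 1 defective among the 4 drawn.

4/35

One ordering (defective drawn first) has probability 6/10 × 4/9 × 3/8 × 2/7 = 144/5040 = 1/35.
There are C(4,1) = 4 such orderings, each equally likely, so P = 4 × 1/35 = 4/35.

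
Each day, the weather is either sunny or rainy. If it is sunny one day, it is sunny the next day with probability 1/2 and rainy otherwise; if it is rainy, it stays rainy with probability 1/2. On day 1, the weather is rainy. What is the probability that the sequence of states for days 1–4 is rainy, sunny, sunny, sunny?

1/8

Day 1 is given. For each transition, use the conditional probability from the current state:
P(sunny | rainy) = 1/2; P(sunny | sunny) = 1/2; P(sunny | sunny) = 1/2.
P = 1/2 × 1/2 × 1/2 = 1/8.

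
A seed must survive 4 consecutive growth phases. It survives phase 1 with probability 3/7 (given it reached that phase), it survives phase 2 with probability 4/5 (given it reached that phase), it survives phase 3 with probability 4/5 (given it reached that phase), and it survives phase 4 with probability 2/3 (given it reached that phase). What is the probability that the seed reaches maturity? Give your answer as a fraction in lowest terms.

Multiplying along the chain,
P = 3/7 × 4/5 × 4/5 × 2/3 = 96/525 = 32/175.

32/175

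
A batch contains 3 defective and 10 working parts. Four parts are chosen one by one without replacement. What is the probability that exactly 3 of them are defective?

2/143

One ordering (defective drawn first) has probability 3/13 × 2/12 × 1/11 × 10/10 = 60/17160 = 1/286.
There are C(4,3) = 4 such orderings, each equally likely, so P = 4 × 1/286 = 2/143.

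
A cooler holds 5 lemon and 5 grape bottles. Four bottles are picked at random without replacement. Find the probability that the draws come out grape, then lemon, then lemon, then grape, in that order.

5/63

Multiply the probability of each draw given the previous ones:
P = 5/10 × 5/9 × 4/8 × 4/7 = 400/5040 = 5/63.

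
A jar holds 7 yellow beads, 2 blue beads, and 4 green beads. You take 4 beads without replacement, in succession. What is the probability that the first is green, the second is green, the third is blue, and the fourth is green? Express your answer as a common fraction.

Each draw changes the counts, so multiply the conditional probabilities along the sequence:
P = 4/13 × 3/12 × 2/11 × 2/10 = 48/17160 = 2/715.

2/715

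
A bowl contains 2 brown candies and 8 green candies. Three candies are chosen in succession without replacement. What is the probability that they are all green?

7/15

P = 8/10 × 7/9 × 6/8 = 336/720 = 7/15.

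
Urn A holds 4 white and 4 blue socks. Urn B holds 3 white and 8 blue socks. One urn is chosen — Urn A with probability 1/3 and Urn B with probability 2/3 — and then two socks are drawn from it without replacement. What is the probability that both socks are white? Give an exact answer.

83/770

From Urn A: P(both white) = (4/8)(3/7) = 3/14.
From Urn B: P(both white) = (3/11)(2/10) = 3/55.
Total probability = (1/3)(3/14) + (2/3)(3/55) = 83/770.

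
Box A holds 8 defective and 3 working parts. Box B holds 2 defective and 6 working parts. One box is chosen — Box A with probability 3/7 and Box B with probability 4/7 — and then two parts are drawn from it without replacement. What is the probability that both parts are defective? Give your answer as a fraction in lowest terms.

From Box A: P(both defective) = (8/11)(7/10) = 28/55.
From Box B: P(both defective) = (2/8)(1/7) = 1/28.
Total probability = (3/7)(28/55) + (4/7)(1/28) = 643/2695.

643/2695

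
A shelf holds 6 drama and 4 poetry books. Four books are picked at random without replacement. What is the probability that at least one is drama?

P(no drama) = 4/10 × 3/9 × 2/8 × 1/7 = 24/5040 = 1/210.
P(at least one) = 1 − 1/210 = 209/210.

209/210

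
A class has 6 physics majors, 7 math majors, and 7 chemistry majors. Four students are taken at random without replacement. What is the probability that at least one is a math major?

P(no math majors) = 13/20 × 12/19 × 11/18 × 10/17 = 17160/116280 = 143/969.
P(at least one) = 1 − 143/969 = 826/969.

826/969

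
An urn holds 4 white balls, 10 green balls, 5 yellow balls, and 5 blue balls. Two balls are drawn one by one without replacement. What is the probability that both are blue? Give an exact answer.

P(every draw is blue) = 5/24 × 4/23 = 20/552 = 5/138.

5/138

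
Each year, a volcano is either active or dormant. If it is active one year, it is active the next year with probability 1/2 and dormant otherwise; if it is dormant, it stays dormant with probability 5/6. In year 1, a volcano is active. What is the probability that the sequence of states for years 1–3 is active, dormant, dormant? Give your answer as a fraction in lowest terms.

Year 1 is given. For each transition, use the conditional probability from the current state:
P(dormant | active) = 1/2; P(dormant | dormant) = 5/6.
P = 1/2 × 5/6 = 5/12.

5/12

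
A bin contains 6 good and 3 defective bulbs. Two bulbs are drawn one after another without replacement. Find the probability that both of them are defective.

1/12

P = 3/9 × 2/8 = 6/72 = 1/12.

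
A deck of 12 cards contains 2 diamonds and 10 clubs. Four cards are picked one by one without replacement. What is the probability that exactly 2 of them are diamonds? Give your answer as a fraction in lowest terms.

One ordering (diamonds drawn first) has probability 2/12 × 1/11 × 10/10 × 9/9 = 180/11880 = 1/66.
There are C(4,2) = 6 such orderings, each equally likely, so P = 6 × 1/66 = 1/11.

1/11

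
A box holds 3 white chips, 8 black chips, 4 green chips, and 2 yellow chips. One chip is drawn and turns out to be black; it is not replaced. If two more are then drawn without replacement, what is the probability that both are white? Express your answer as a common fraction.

1/40

After the first draw, 3 of the remaining 16 chips are white.
P = 3/16 × 2/15 = 6/240 = 1/40.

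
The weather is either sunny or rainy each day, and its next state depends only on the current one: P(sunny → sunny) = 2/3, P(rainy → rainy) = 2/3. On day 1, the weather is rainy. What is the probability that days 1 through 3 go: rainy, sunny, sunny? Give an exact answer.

2/9

Day 1 is given. For each transition, use the conditional probability from the current state:
P(sunny | rainy) = 1/3; P(sunny | sunny) = 2/3.
P = 1/3 × 2/3 = 2/9.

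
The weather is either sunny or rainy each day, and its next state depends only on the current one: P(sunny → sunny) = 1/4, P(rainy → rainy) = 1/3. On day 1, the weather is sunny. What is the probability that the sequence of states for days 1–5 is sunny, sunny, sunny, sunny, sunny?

1/256

Day 1 is given. For each transition, use the conditional probability from the current state:
P(sunny | sunny) = 1/4; P(sunny | sunny) = 1/4; P(sunny | sunny) = 1/4; P(sunny | sunny) = 1/4.
P = 1/4 × 1/4 × 1/4 × 1/4 = 1/256.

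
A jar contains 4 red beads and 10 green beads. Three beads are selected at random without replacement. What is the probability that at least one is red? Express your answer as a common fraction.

P(no red) = 10/14 × 9/13 × 8/12 = 720/2184 = 30/91.
P(at least one) = 1 − 30/91 = 61/91.

61/91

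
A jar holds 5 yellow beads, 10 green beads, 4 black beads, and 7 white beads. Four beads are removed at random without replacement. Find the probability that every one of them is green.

21/1495

P(every draw is green) = 10/26 × 9/25 × 8/24 × 7/23 = 5040/358800 = 21/1495.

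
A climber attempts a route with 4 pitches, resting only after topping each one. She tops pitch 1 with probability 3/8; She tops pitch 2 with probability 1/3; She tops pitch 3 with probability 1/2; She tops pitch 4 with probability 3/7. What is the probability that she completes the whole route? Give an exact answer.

3/112

The events are sequential, so multiply the conditional probabilities:
P = 3/8 × 1/3 × 1/2 × 3/7 = 9/336 = 3/112.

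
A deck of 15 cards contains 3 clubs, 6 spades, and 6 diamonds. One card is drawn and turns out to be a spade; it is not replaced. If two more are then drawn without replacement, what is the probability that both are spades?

10/91

After the first draw, 5 of the remaining 14 cards are spades.
P = 5/14 × 4/13 = 20/182 = 10/91.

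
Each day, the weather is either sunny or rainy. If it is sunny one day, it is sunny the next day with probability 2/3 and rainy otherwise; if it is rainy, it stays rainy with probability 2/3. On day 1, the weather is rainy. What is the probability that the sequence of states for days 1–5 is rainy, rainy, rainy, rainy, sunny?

Day 1 is given. For each transition, use the conditional probability from the current state:
P(rainy | rainy) = 2/3; P(rainy | rainy) = 2/3; P(rainy | rainy) = 2/3; P(sunny | rainy) = 1/3.
P = 2/3 × 2/3 × 2/3 × 1/3 = 8/81.

8/81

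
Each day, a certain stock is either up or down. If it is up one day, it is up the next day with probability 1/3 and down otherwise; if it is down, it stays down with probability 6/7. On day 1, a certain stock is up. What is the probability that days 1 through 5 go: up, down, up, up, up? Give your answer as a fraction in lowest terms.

Day 1 is given. For each transition, use the conditional probability from the current state:
P(down | up) = 2/3; P(up | down) = 1/7; P(up | up) = 1/3; P(up | up) = 1/3.
P = 2/3 × 1/7 × 1/3 × 1/3 = 2/189.

2/189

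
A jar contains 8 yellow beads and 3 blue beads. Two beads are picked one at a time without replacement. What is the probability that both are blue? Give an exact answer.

P = 3/11 × 2/10 = 6/110 = 3/55.

3/55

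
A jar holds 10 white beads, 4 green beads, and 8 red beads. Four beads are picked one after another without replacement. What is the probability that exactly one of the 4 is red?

416/1045

One ordering (red drawn first) has probability 8/22 × 14/21 × 13/20 × 12/19 = 17472/175560 = 104/1045.
There are C(4,1) = 4 such orderings, each equally likely, so P = 4 × 104/1045 = 416/1045.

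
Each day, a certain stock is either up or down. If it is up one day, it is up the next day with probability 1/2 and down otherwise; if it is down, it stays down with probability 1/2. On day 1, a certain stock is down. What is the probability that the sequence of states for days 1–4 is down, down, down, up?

1/8

Day 1 is given. For each transition, use the conditional probability from the current state:
P(down | down) = 1/2; P(down | down) = 1/2; P(up | down) = 1/2.
P = 1/2 × 1/2 × 1/2 = 1/8.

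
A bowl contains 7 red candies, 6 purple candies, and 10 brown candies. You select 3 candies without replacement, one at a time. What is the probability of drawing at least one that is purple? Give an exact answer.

1091/1771

P(no purple) = 17/23 × 16/22 × 15/21 = 4080/10626 = 680/1771.
P(at least one) = 1 − 680/1771 = 1091/1771.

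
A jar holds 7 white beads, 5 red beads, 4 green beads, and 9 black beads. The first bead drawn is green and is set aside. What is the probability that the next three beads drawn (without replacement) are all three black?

After the first draw, 9 of the remaining 24 beads are black.
P = 9/24 × 8/23 × 7/22 = 504/12144 = 21/506.

21/506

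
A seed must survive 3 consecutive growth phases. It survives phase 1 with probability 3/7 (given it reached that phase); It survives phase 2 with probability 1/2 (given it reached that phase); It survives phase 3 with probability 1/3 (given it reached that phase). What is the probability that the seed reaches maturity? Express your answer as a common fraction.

Each stage is reached only if all earlier stages succeed, so
P = 3/7 × 1/2 × 1/3 = 3/42 = 1/14.

1/14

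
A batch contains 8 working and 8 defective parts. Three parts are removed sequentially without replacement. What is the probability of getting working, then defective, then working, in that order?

2/15

Multiply the probability of each draw given the previous ones:
P = 8/16 × 8/15 × 7/14 = 448/3360 = 2/15.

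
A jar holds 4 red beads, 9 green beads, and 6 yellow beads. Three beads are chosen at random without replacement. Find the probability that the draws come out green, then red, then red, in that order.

6/323

Multiply the probability of each draw given the previous ones:
P = 9/19 × 4/18 × 3/17 = 108/5814 = 6/323.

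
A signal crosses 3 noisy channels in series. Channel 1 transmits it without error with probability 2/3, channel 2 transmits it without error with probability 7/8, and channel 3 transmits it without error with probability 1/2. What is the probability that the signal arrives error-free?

7/24

The events are sequential, so multiply the conditional probabilities:
P = 2/3 × 7/8 × 1/2 = 14/48 = 7/24.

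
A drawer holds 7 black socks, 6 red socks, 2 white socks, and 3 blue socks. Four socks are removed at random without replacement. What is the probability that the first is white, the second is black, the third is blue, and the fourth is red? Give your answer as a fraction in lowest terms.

7/2040

Each draw changes the counts, so multiply the conditional probabilities along the sequence:
P = 2/18 × 7/17 × 3/16 × 6/15 = 252/73440 = 7/2040.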